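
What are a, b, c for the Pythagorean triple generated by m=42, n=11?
(1643, 924, 1885)

Euclid's formula: a = m² - n², b = 2mn, c = m² + n²
m = 42, n = 11
a = 42² - 11² = 1764 - 121 = 1643
b = 2 × 42 × 11 = 924
c = 42² + 11² = 1764 + 121 = 1885
Verification: 1643² + 924² = 2699449 + 853776 = 3553225 = 1885² ✓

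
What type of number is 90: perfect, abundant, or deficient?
abundant

Proper divisors of 90: sum = 1 + 2 + 3 + 5 + 6 + 9 + 10 + 15 + 18 + 30 + 45 = 144
Since 144 > 90, 90 is abundant.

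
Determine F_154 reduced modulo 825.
322

Matrix identity: Q^n = [[F_(n+1), F_n], [F_n, F_(n-1)]] with Q = [[1,1],[1,0]].
n = 154 = 10011010₂. Square-and-multiply, entries mod 825:
Q^1 = [[1,1],[1,0]]
Q^2 = (Q^1)² = [[2,1],[1,1]]
Q^4 = (Q^2)² = [[5,3],[3,2]]
Q^9 = (Q^4)²·Q = [[55,34],[34,21]]
Q^19 = (Q^9)²·Q = [[165,56],[56,109]]
Q^38 = (Q^19)² = [[661,494],[494,167]]
Q^77 = (Q^38)²·Q = [[164,332],[332,657]]
Q^154 = (Q^77)² = [[170,322],[322,673]]
F_154 mod 825 = Q^154[0][1] = 322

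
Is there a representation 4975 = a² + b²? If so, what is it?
Not possible

Factorization: 4975 = 5^2 × 199
By Fermat: n is sum of two squares iff every prime p ≡ 3 (mod 4) appears to even power.
Prime(s) ≡ 3 (mod 4) with odd exponent: [(199, 1)]
Therefore 4975 cannot be expressed as a² + b².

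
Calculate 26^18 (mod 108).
28

Repeated squaring. Binary of 18 = 10010.
26^1 ≡ 26 (mod 108); 26^2 ≡ 28 (mod 108); 26^4 ≡ 28 (mod 108); 26^8 ≡ 28 (mod 108); 26^16 ≡ 28 (mod 108)
26^18 = 26^2 × 26^16 ≡ 28 (mod 108)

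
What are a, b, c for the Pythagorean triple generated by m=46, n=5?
(2091, 460, 2141)

Euclid's formula: a = m² - n², b = 2mn, c = m² + n²
m = 46, n = 5
a = 46² - 5² = 2116 - 25 = 2091
b = 2 × 46 × 5 = 460
c = 46² + 5² = 2116 + 25 = 2141
Verification: 2091² + 460² = 4372281 + 211600 = 4583881 = 2141² ✓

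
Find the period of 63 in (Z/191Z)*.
190

191 is prime, so ord(63) divides φ(191) = 190.
Divisors of 190: 1, 2, 5, 10, 19, 38, 95, 190.
Repeated squaring: 63^1 ≡ 63, 63^2 ≡ 149, 63^4 ≡ 45, 63^8 ≡ 115, 63^16 ≡ 46, 63^32 ≡ 15, 63^64 ≡ 34, 63^128 ≡ 10 (mod 191).
Test 63^d mod 191 for each divisor d in increasing order:
63^1 ≡ 63
63^2 ≡ 149
63^5 = 63^4·63^1 ≡ 161
63^10 = 63^8·63^2 ≡ 136
63^19 = 63^16·63^2·63^1 ≡ 142
63^38 = 63^32·63^4·63^2 ≡ 109
63^95 = 63^64·63^16·63^8·63^4·63^2·63^1 ≡ 190
63^190 = 63^128·63^32·63^16·63^8·63^4·63^2 ≡ 1  ← first divisor giving 1
The order is 190.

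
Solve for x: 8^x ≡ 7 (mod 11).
9

Baby-step giant-step with step n = ⌈√11⌉ = 4.
Baby steps 8^j mod 11 (j:value) for j=0..3: 0:1, 1:8, 2:9, 3:6.
Giant-step multiplier: 8^(-4) ≡ 8^(10-4) = 8^6 ≡ 3 (mod 11).
Giant steps γ_i = 7·3^i mod 11: γ_0=7, γ_1=10, γ_2=8 (in table at j=1).
x = i·n + j = 2·4 + 1 = 9.
Check: 8^9 ≡ 7 (mod 11).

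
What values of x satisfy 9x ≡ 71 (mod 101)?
x ≡ 64 (mod 101)

gcd(9, 101) = 1, which divides 71, so solutions exist.
Find 9^(-1) mod 101 by the extended Euclidean algorithm:
101 = 11 × 9 + 2  ⟹  2 = (1)·101 + (-11)·9
9 = 4 × 2 + 1  ⟹  1 = (-4)·101 + (45)·9
So (45)·9 ≡ 1 (mod 101), i.e. 9^(-1) ≡ 45 (mod 101).
x ≡ 45 × 71 = 3195 ≡ 64 (mod 101).
Check: 9 × 64 = 576 ≡ 71 (mod 101).
Unique solution: x ≡ 64 (mod 101)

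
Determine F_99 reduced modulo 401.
400

Matrix identity: Q^n = [[F_(n+1), F_n], [F_n, F_(n-1)]] with Q = [[1,1],[1,0]].
n = 99 = 1100011₂. Square-and-multiply, entries mod 401:
Q^1 = [[1,1],[1,0]]
Q^3 = (Q^1)²·Q = [[3,2],[2,1]]
Q^6 = (Q^3)² = [[13,8],[8,5]]
Q^12 = (Q^6)² = [[233,144],[144,89]]
Q^24 = (Q^12)² = [[38,253],[253,186]]
Q^49 = (Q^24)²·Q = [[221,90],[90,131]]
Q^99 = (Q^49)²·Q = [[0,400],[400,1]]
F_99 mod 401 = Q^99[0][1] = 400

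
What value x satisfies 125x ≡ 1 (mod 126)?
125

gcd(125, 126) = 1, so the inverse exists.
Extended Euclidean algorithm on (126, 125):
126 = 1 × 125 + 1  ⟹  1 = (1)·126 + (-1)·125
So (-1)·125 ≡ 1 (mod 126), i.e. 125^(-1) ≡ -1 ≡ 125 (mod 126).
Check: 125 × 125 = 15625 ≡ 1 (mod 126)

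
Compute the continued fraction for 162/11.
[14; 1, 2, 1, 2]

Euclidean algorithm steps:
162 = 14 × 11 + 8
11 = 1 × 8 + 3
8 = 2 × 3 + 2
3 = 1 × 2 + 1
2 = 2 × 1 + 0
Continued fraction: [14; 1, 2, 1, 2]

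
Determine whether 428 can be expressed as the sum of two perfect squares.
Not possible

Factorization: 428 = 2^2 × 107
By Fermat: n is sum of two squares iff every prime p ≡ 3 (mod 4) appears to even power.
Prime(s) ≡ 3 (mod 4) with odd exponent: [(107, 1)]
Therefore 428 cannot be expressed as a² + b².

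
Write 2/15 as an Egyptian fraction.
1/8 + 1/120

Greedy algorithm:
2/15: ceiling(15/2) = 8, use 1/8
1/120: ceiling(120/1) = 120, use 1/120
Result: 2/15 = 1/8 + 1/120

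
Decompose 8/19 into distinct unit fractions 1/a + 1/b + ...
1/3 + 1/12 + 1/228

Greedy algorithm:
8/19: ceiling(19/8) = 3, use 1/3
5/57: ceiling(57/5) = 12, use 1/12
1/228: ceiling(228/1) = 228, use 1/228
Result: 8/19 = 1/3 + 1/12 + 1/228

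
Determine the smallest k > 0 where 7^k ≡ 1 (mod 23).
22

23 is prime, so ord(7) divides φ(23) = 22.
Divisors of 22: 1, 2, 11, 22.
Repeated squaring: 7^1 ≡ 7, 7^2 ≡ 3, 7^4 ≡ 9, 7^8 ≡ 12, 7^16 ≡ 6 (mod 23).
Test 7^d mod 23 for each divisor d in increasing order:
7^1 ≡ 7
7^2 ≡ 3
7^11 = 7^8·7^2·7^1 ≡ 22
7^22 = 7^16·7^4·7^2 ≡ 1  ← first divisor giving 1
The order is 22.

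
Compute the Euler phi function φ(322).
132

322 = 2 × 7 × 23
φ(n) = n × ∏(1 - 1/p) for each prime p dividing n
φ(322) = 322 × (1 - 1/2) × (1 - 1/7) × (1 - 1/23) = 132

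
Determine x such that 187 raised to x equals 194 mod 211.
34

Baby-step giant-step with step n = ⌈√211⌉ = 15.
Baby steps 187^j mod 211 (j:value) for j=0..14: 0:1, 1:187, 2:154, 3:102, 4:84, 5:94, 6:65, 7:128, 8:93, 9:89, 10:185, 11:202, 12:5, 13:91, 14:137.
Giant-step multiplier: 187^(-15) ≡ 187^(210-15) = 187^195 ≡ 12 (mod 211).
Giant steps γ_i = 194·12^i mod 211: γ_0=194, γ_1=7, γ_2=84 (in table at j=4).
x = i·n + j = 2·15 + 4 = 34.
Check: 187^34 ≡ 194 (mod 211).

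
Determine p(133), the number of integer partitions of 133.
7346629512

p(n) counts ways to write n as a sum of positive integers (order ignored).
Euler's pentagonal recurrence: p(k) = p(k-1) + p(k-2) - p(k-5) - p(k-7) + p(k-12) + p(k-15) - ... (offsets j(3j∓1)/2, signs ++--, p(0)=1, p(<0)=0).
DP table for k = 0..132: p(0)=1, p(1)=1, p(2)=2, p(3)=3, p(4)=5, p(5)=7, p(6)=11, p(7)=15, p(8)=22, p(9)=30, p(10)=42, p(11)=56, p(12)=77, p(13)=101, p(14)=135, p(15)=176, p(16)=231, p(17)=297, p(18)=385, p(19)=490, p(20)=627, p(21)=792, p(22)=1002, p(23)=1255, p(24)=1575, p(25)=1958, p(26)=2436, p(27)=3010, p(28)=3718, p(29)=4565, p(30)=5604, p(31)=6842, p(32)=8349, p(33)=10143, p(34)=12310, p(35)=14883, p(36)=17977, p(37)=21637, p(38)=26015, p(39)=31185, p(40)=37338, p(41)=44583, p(42)=53174, p(43)=63261, p(44)=75175, p(45)=89134, p(46)=105558, p(47)=124754, p(48)=147273, p(49)=173525, p(50)=204226, p(51)=239943, p(52)=281589, p(53)=329931, p(54)=386155, p(55)=451276, p(56)=526823, p(57)=614154, p(58)=715220, p(59)=831820, p(60)=966467, p(61)=1121505, p(62)=1300156, p(63)=1505499, p(64)=1741630, p(65)=2012558, p(66)=2323520, p(67)=2679689, p(68)=3087735, p(69)=3554345, p(70)=4087968, p(71)=4697205, p(72)=5392783, p(73)=6185689, p(74)=7089500, p(75)=8118264, p(76)=9289091, p(77)=10619863, p(78)=12132164, p(79)=13848650, p(80)=15796476, p(81)=18004327, p(82)=20506255, p(83)=23338469, p(84)=26543660, p(85)=30167357, p(86)=34262962, p(87)=38887673, p(88)=44108109, p(89)=49995925, p(90)=56634173, p(91)=64112359, p(92)=72533807, p(93)=82010177, p(94)=92669720, p(95)=104651419, p(96)=118114304, p(97)=133230930, p(98)=150198136, p(99)=169229875, p(100)=190569292, p(101)=214481126, p(102)=241265379, p(103)=271248950, p(104)=304801365, p(105)=342325709, p(106)=384276336, p(107)=431149389, p(108)=483502844, p(109)=541946240, p(110)=607163746, p(111)=679903203, p(112)=761002156, p(113)=851376628, p(114)=952050665, p(115)=1064144451, p(116)=1188908248, p(117)=1327710076, p(118)=1482074143, p(119)=1653668665, p(120)=1844349560, p(121)=2056148051, p(122)=2291320912, p(123)=2552338241, p(124)=2841940500, p(125)=3163127352, p(126)=3519222692, p(127)=3913864295, p(128)=4351078600, p(129)=4835271870, p(130)=5371315400, p(131)=5964539504, p(132)=6620830889.
Final step: p(133) = p(132) + p(131) - p(128) - p(126) + p(121) + p(118) - p(111) - p(107) + p(98) + p(93) - p(82) - p(76) + p(63) + p(56) - p(41) - p(33) + p(16) + p(7)
= 6620830889 + 5964539504 - 4351078600 - 3519222692 + 2056148051 + 1482074143 - 679903203 - 431149389 + 150198136 + 82010177 - 20506255 - 9289091 + 1505499 + 526823 - 44583 - 10143 + 231 + 15
= 7346629512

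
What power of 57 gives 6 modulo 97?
56

Baby-step giant-step with step n = ⌈√97⌉ = 10.
Baby steps 57^j mod 97 (j:value) for j=0..9: 0:1, 1:57, 2:48, 3:20, 4:73, 5:87, 6:12, 7:5, 8:91, 9:46.
Giant-step multiplier: 57^(-10) ≡ 57^(96-10) = 57^86 ≡ 65 (mod 97).
Giant steps γ_i = 6·65^i mod 97: γ_0=6, γ_1=2, γ_2=33, γ_3=11, γ_4=36, γ_5=12 (in table at j=6).
x = i·n + j = 5·10 + 6 = 56.
Check: 57^56 ≡ 6 (mod 97).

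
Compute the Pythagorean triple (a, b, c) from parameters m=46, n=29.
(1275, 2668, 2957)

Euclid's formula: a = m² - n², b = 2mn, c = m² + n²
m = 46, n = 29
a = 46² - 29² = 2116 - 841 = 1275
b = 2 × 46 × 29 = 2668
c = 46² + 29² = 2116 + 841 = 2957
Verification: 1275² + 2668² = 1625625 + 7118224 = 8743849 = 2957² ✓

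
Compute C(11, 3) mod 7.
4

Using Lucas' theorem:
Write n=11 and k=3 in base 7:
n in base 7: [1, 4]
k in base 7: [0, 3]
C(11,3) mod 7 = ∏ C(n_i, k_i) mod 7
Digit binomials (mod 7): C(1,0) = 1; C(4,3) = 4
Product: 1 × 4 = 4 ≡ 4 (mod 7)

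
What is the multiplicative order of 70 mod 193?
192

193 is prime, so ord(70) divides φ(193) = 192.
Divisors of 192: 1, 2, 3, 4, 6, 8, 12, 16, 24, 32, 48, 64, 96, 192.
Repeated squaring: 70^1 ≡ 70, 70^2 ≡ 75, 70^4 ≡ 28, 70^8 ≡ 12, 70^16 ≡ 144, 70^32 ≡ 85, 70^64 ≡ 84, 70^128 ≡ 108 (mod 193).
Test 70^d mod 193 for each divisor d in increasing order:
70^1 ≡ 70
70^2 ≡ 75
70^3 = 70^2·70^1 ≡ 39
70^4 ≡ 28
70^6 = 70^4·70^2 ≡ 170
70^8 ≡ 12
70^12 = 70^8·70^4 ≡ 143
70^16 ≡ 144
70^24 = 70^16·70^8 ≡ 184
70^32 ≡ 85
70^48 = 70^32·70^16 ≡ 81
70^64 ≡ 84
70^96 = 70^64·70^32 ≡ 192
70^192 = 70^128·70^64 ≡ 1  ← first divisor giving 1
The order is 192.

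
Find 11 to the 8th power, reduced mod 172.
97

Repeated squaring. Binary of 8 = 1000.
11^1 ≡ 11 (mod 172); 11^2 ≡ 121 (mod 172); 11^4 ≡ 21 (mod 172); 11^8 ≡ 97 (mod 172)
11^8 = 11^8 ≡ 97 (mod 172)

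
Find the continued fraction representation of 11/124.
[0; 11, 3, 1, 2]

Euclidean algorithm steps:
11 = 0 × 124 + 11
124 = 11 × 11 + 3
11 = 3 × 3 + 2
3 = 1 × 2 + 1
2 = 2 × 1 + 0
Continued fraction: [0; 11, 3, 1, 2]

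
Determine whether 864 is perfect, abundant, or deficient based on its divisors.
abundant

Proper divisors of 864: sum = 1 + 2 + 3 + 4 + 6 + 8 + 9 + 12 + ... + 144 + 216 + 288 + 432 (23 divisors) = 1656
Since 1656 > 864, 864 is abundant.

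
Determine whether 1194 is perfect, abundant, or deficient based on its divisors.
abundant

Proper divisors of 1194: sum = 1 + 2 + 3 + 6 + 199 + 398 + 597 = 1206
Since 1206 > 1194, 1194 is abundant.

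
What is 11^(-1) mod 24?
11

gcd(11, 24) = 1, so the inverse exists.
Extended Euclidean algorithm on (24, 11):
24 = 2 × 11 + 2  ⟹  2 = (1)·24 + (-2)·11
11 = 5 × 2 + 1  ⟹  1 = (-5)·24 + (11)·11
So (11)·11 ≡ 1 (mod 24), i.e. 11^(-1) ≡ 11 (mod 24).
Check: 11 × 11 = 121 ≡ 1 (mod 24)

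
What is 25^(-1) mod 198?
103

gcd(25, 198) = 1, so the inverse exists.
Extended Euclidean algorithm on (198, 25):
198 = 7 × 25 + 23  ⟹  23 = (1)·198 + (-7)·25
25 = 1 × 23 + 2  ⟹  2 = (-1)·198 + (8)·25
23 = 11 × 2 + 1  ⟹  1 = (12)·198 + (-95)·25
So (-95)·25 ≡ 1 (mod 198), i.e. 25^(-1) ≡ -95 ≡ 103 (mod 198).
Check: 25 × 103 = 2575 ≡ 1 (mod 198)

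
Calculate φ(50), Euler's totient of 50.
20

50 = 2 × 5^2
φ(n) = n × ∏(1 - 1/p) for each prime p dividing n
φ(50) = 50 × (1 - 1/2) × (1 - 1/5) = 20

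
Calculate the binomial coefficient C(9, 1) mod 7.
2

Using Lucas' theorem:
Write n=9 and k=1 in base 7:
n in base 7: [1, 2]
k in base 7: [0, 1]
C(9,1) mod 7 = ∏ C(n_i, k_i) mod 7
Digit binomials (mod 7): C(1,0) = 1; C(2,1) = 2
Product: 1 × 2 = 2 ≡ 2 (mod 7)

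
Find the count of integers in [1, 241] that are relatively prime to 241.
240

241 = 241
φ(n) = n × ∏(1 - 1/p) for each prime p dividing n
φ(241) = 241 × (1 - 1/241) = 240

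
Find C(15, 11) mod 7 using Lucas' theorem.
0

Using Lucas' theorem:
Write n=15 and k=11 in base 7:
n in base 7: [2, 1]
k in base 7: [1, 4]
C(15,11) mod 7 = ∏ C(n_i, k_i) mod 7
Digit binomials (mod 7): C(2,1) = 2; C(1,4) = 0 (k_i > n_i)
Product: 2 × 0 = 0 ≡ 0 (mod 7)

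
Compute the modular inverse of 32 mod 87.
68

gcd(32, 87) = 1, so the inverse exists.
Extended Euclidean algorithm on (87, 32):
87 = 2 × 32 + 23  ⟹  23 = (1)·87 + (-2)·32
32 = 1 × 23 + 9  ⟹  9 = (-1)·87 + (3)·32
23 = 2 × 9 + 5  ⟹  5 = (3)·87 + (-8)·32
9 = 1 × 5 + 4  ⟹  4 = (-4)·87 + (11)·32
5 = 1 × 4 + 1  ⟹  1 = (7)·87 + (-19)·32
So (-19)·32 ≡ 1 (mod 87), i.e. 32^(-1) ≡ -19 ≡ 68 (mod 87).
Check: 32 × 68 = 2176 ≡ 1 (mod 87)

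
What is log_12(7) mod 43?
35

Baby-step giant-step with step n = ⌈√43⌉ = 7.
Baby steps 12^j mod 43 (j:value) for j=0..6: 0:1, 1:12, 2:15, 3:8, 4:10, 5:34, 6:21.
Giant-step multiplier: 12^(-7) ≡ 12^(42-7) = 12^35 ≡ 7 (mod 43).
Giant steps γ_i = 7·7^i mod 43: γ_0=7, γ_1=6, γ_2=42, γ_3=36, γ_4=37, γ_5=1 (in table at j=0).
x = i·n + j = 5·7 + 0 = 35.
Check: 12^35 ≡ 7 (mod 43).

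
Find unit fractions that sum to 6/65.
1/11 + 1/715

Greedy algorithm:
6/65: ceiling(65/6) = 11, use 1/11
1/715: ceiling(715/1) = 715, use 1/715
Result: 6/65 = 1/11 + 1/715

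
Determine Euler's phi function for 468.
144

468 = 2^2 × 3^2 × 13
φ(n) = n × ∏(1 - 1/p) for each prime p dividing n
φ(468) = 468 × (1 - 1/2) × (1 - 1/3) × (1 - 1/13) = 144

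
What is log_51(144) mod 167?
104

Baby-step giant-step with step n = ⌈√167⌉ = 13.
Baby steps 51^j mod 167 (j:value) for j=0..12: 0:1, 1:51, 2:96, 3:53, 4:31, 5:78, 6:137, 7:140, 8:126, 9:80, 10:72, 11:165, 12:65.
Giant-step multiplier: 51^(-13) ≡ 51^(166-13) = 51^153 ≡ 20 (mod 167).
Giant steps γ_i = 144·20^i mod 167: γ_0=144, γ_1=41, γ_2=152, γ_3=34, γ_4=12, γ_5=73, γ_6=124, γ_7=142, γ_8=1 (in table at j=0).
x = i·n + j = 8·13 + 0 = 104.
Check: 51^104 ≡ 144 (mod 167).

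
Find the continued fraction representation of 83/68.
[1; 4, 1, 1, 7]

Euclidean algorithm steps:
83 = 1 × 68 + 15
68 = 4 × 15 + 8
15 = 1 × 8 + 7
8 = 1 × 7 + 1
7 = 7 × 1 + 0
Continued fraction: [1; 4, 1, 1, 7]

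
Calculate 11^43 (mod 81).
56

Repeated squaring. Binary of 43 = 101011.
11^1 ≡ 11 (mod 81); 11^2 ≡ 40 (mod 81); 11^4 ≡ 61 (mod 81); 11^8 ≡ 76 (mod 81); 11^16 ≡ 25 (mod 81); 11^32 ≡ 58 (mod 81)
11^43 = 11^1 × 11^2 × 11^8 × 11^32 ≡ 56 (mod 81)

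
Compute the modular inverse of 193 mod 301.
170

gcd(193, 301) = 1, so the inverse exists.
Extended Euclidean algorithm on (301, 193):
301 = 1 × 193 + 108  ⟹  108 = (1)·301 + (-1)·193
193 = 1 × 108 + 85  ⟹  85 = (-1)·301 + (2)·193
108 = 1 × 85 + 23  ⟹  23 = (2)·301 + (-3)·193
85 = 3 × 23 + 16  ⟹  16 = (-7)·301 + (11)·193
23 = 1 × 16 + 7  ⟹  7 = (9)·301 + (-14)·193
16 = 2 × 7 + 2  ⟹  2 = (-25)·301 + (39)·193
7 = 3 × 2 + 1  ⟹  1 = (84)·301 + (-131)·193
So (-131)·193 ≡ 1 (mod 301), i.e. 193^(-1) ≡ -131 ≡ 170 (mod 301).
Check: 193 × 170 = 32810 ≡ 1 (mod 301)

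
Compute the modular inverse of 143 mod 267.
239

gcd(143, 267) = 1, so the inverse exists.
Extended Euclidean algorithm on (267, 143):
267 = 1 × 143 + 124  ⟹  124 = (1)·267 + (-1)·143
143 = 1 × 124 + 19  ⟹  19 = (-1)·267 + (2)·143
124 = 6 × 19 + 10  ⟹  10 = (7)·267 + (-13)·143
19 = 1 × 10 + 9  ⟹  9 = (-8)·267 + (15)·143
10 = 1 × 9 + 1  ⟹  1 = (15)·267 + (-28)·143
So (-28)·143 ≡ 1 (mod 267), i.e. 143^(-1) ≡ -28 ≡ 239 (mod 267).
Check: 143 × 239 = 34177 ≡ 1 (mod 267)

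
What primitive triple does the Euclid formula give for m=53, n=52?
(105, 5512, 5513)

Euclid's formula: a = m² - n², b = 2mn, c = m² + n²
m = 53, n = 52
a = 53² - 52² = 2809 - 2704 = 105
b = 2 × 53 × 52 = 5512
c = 53² + 52² = 2809 + 2704 = 5513
Verification: 105² + 5512² = 11025 + 30382144 = 30393169 = 5513² ✓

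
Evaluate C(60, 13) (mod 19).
0

Using Lucas' theorem:
Write n=60 and k=13 in base 19:
n in base 19: [3, 3]
k in base 19: [0, 13]
C(60,13) mod 19 = ∏ C(n_i, k_i) mod 19
Digit binomials (mod 19): C(3,0) = 1; C(3,13) = 0 (k_i > n_i)
Product: 1 × 0 = 0 ≡ 0 (mod 19)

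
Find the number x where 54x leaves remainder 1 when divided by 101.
58

gcd(54, 101) = 1, so the inverse exists.
Extended Euclidean algorithm on (101, 54):
101 = 1 × 54 + 47  ⟹  47 = (1)·101 + (-1)·54
54 = 1 × 47 + 7  ⟹  7 = (-1)·101 + (2)·54
47 = 6 × 7 + 5  ⟹  5 = (7)·101 + (-13)·54
7 = 1 × 5 + 2  ⟹  2 = (-8)·101 + (15)·54
5 = 2 × 2 + 1  ⟹  1 = (23)·101 + (-43)·54
So (-43)·54 ≡ 1 (mod 101), i.e. 54^(-1) ≡ -43 ≡ 58 (mod 101).
Check: 54 × 58 = 3132 ≡ 1 (mod 101)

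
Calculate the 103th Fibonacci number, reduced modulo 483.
13

Matrix identity: Q^n = [[F_(n+1), F_n], [F_n, F_(n-1)]] with Q = [[1,1],[1,0]].
n = 103 = 1100111₂. Square-and-multiply, entries mod 483:
Q^1 = [[1,1],[1,0]]
Q^3 = (Q^1)²·Q = [[3,2],[2,1]]
Q^6 = (Q^3)² = [[13,8],[8,5]]
Q^12 = (Q^6)² = [[233,144],[144,89]]
Q^25 = (Q^12)²·Q = [[160,160],[160,0]]
Q^51 = (Q^25)²·Q = [[3,2],[2,1]]
Q^103 = (Q^51)²·Q = [[21,13],[13,8]]
F_103 mod 483 = Q^103[0][1] = 13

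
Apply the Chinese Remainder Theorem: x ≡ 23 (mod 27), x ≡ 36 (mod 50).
536

Using Chinese Remainder Theorem:
M = 27 × 50 = 1350
M1 = 50, M2 = 27
y1 = 50^(-1) mod 27 = 20
y2 = 27^(-1) mod 50 = 13
x = (23×50×20 + 36×27×13) mod 1350 = 536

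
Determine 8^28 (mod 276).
220

Repeated squaring. Binary of 28 = 11100.
8^1 ≡ 8 (mod 276); 8^2 ≡ 64 (mod 276); 8^4 ≡ 232 (mod 276); 8^8 ≡ 4 (mod 276); 8^16 ≡ 16 (mod 276)
8^28 = 8^4 × 8^8 × 8^16 ≡ 220 (mod 276)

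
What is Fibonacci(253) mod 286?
79

Matrix identity: Q^n = [[F_(n+1), F_n], [F_n, F_(n-1)]] with Q = [[1,1],[1,0]].
n = 253 = 11111101₂. Square-and-multiply, entries mod 286:
Q^1 = [[1,1],[1,0]]
Q^3 = (Q^1)²·Q = [[3,2],[2,1]]
Q^7 = (Q^3)²·Q = [[21,13],[13,8]]
Q^15 = (Q^7)²·Q = [[129,38],[38,91]]
Q^31 = (Q^15)²·Q = [[133,67],[67,66]]
Q^63 = (Q^31)²·Q = [[47,156],[156,177]]
Q^126 = (Q^63)² = [[233,52],[52,181]]
Q^253 = (Q^126)²·Q = [[157,79],[79,78]]
F_253 mod 286 = Q^253[0][1] = 79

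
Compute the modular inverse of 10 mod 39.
4

gcd(10, 39) = 1, so the inverse exists.
Extended Euclidean algorithm on (39, 10):
39 = 3 × 10 + 9  ⟹  9 = (1)·39 + (-3)·10
10 = 1 × 9 + 1  ⟹  1 = (-1)·39 + (4)·10
So (4)·10 ≡ 1 (mod 39), i.e. 10^(-1) ≡ 4 (mod 39).
Check: 10 × 4 = 40 ≡ 1 (mod 39)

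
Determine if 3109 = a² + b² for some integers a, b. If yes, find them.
30² + 47² (a=30, b=47)

Factorization: 3109 = 3109
By Fermat: n is sum of two squares iff every prime p ≡ 3 (mod 4) appears to even power.
All primes ≡ 3 (mod 4) appear to even power.
Search a = 0, 1, 2, … for 3109 - a² a perfect square: first hit at a = 30: 3109 - 900 = 2209 = 47².
3109 = 30² + 47² = 900 + 2209 ✓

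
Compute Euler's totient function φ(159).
104

159 = 3 × 53
φ(n) = n × ∏(1 - 1/p) for each prime p dividing n
φ(159) = 159 × (1 - 1/3) × (1 - 1/53) = 104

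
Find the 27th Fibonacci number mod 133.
110

Matrix identity: Q^n = [[F_(n+1), F_n], [F_n, F_(n-1)]] with Q = [[1,1],[1,0]].
n = 27 = 11011₂. Square-and-multiply, entries mod 133:
Q^1 = [[1,1],[1,0]]
Q^3 = (Q^1)²·Q = [[3,2],[2,1]]
Q^6 = (Q^3)² = [[13,8],[8,5]]
Q^13 = (Q^6)²·Q = [[111,100],[100,11]]
Q^27 = (Q^13)²·Q = [[74,110],[110,97]]
F_27 mod 133 = Q^27[0][1] = 110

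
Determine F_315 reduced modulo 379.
68

Matrix identity: Q^n = [[F_(n+1), F_n], [F_n, F_(n-1)]] with Q = [[1,1],[1,0]].
n = 315 = 100111011₂. Square-and-multiply, entries mod 379:
Q^1 = [[1,1],[1,0]]
Q^2 = (Q^1)² = [[2,1],[1,1]]
Q^4 = (Q^2)² = [[5,3],[3,2]]
Q^9 = (Q^4)²·Q = [[55,34],[34,21]]
Q^19 = (Q^9)²·Q = [[322,12],[12,310]]
Q^39 = (Q^19)²·Q = [[365,361],[361,4]]
Q^78 = (Q^39)² = [[141,180],[180,340]]
Q^157 = (Q^78)²·Q = [[147,358],[358,168]]
Q^315 = (Q^157)²·Q = [[275,68],[68,207]]
F_315 mod 379 = Q^315[0][1] = 68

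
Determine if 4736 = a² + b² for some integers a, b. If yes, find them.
40² + 56² (a=40, b=56)

Factorization: 4736 = 2^7 × 37
By Fermat: n is sum of two squares iff every prime p ≡ 3 (mod 4) appears to even power.
All primes ≡ 3 (mod 4) appear to even power.
Search a = 0, 1, 2, … for 4736 - a² a perfect square: first hit at a = 40: 4736 - 1600 = 3136 = 56².
4736 = 40² + 56² = 1600 + 3136 ✓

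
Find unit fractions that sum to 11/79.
1/8 + 1/71 + 1/6411 + 1/57534879 + 1/5517103778372856

Greedy algorithm:
11/79: ceiling(79/11) = 8, use 1/8
9/632: ceiling(632/9) = 71, use 1/71
7/44872: ceiling(44872/7) = 6411, use 1/6411
5/287674392: ceiling(287674392/5) = 57534879, use 1/57534879
1/5517103778372856: ceiling(5517103778372856/1) = 5517103778372856, use 1/5517103778372856
Result: 11/79 = 1/8 + 1/71 + 1/6411 + 1/57534879 + 1/5517103778372856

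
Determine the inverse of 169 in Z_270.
139

gcd(169, 270) = 1, so the inverse exists.
Extended Euclidean algorithm on (270, 169):
270 = 1 × 169 + 101  ⟹  101 = (1)·270 + (-1)·169
169 = 1 × 101 + 68  ⟹  68 = (-1)·270 + (2)·169
101 = 1 × 68 + 33  ⟹  33 = (2)·270 + (-3)·169
68 = 2 × 33 + 2  ⟹  2 = (-5)·270 + (8)·169
33 = 16 × 2 + 1  ⟹  1 = (82)·270 + (-131)·169
So (-131)·169 ≡ 1 (mod 270), i.e. 169^(-1) ≡ -131 ≡ 139 (mod 270).
Check: 169 × 139 = 23491 ≡ 1 (mod 270)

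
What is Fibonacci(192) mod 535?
284

Matrix identity: Q^n = [[F_(n+1), F_n], [F_n, F_(n-1)]] with Q = [[1,1],[1,0]].
n = 192 = 11000000₂. Square-and-multiply, entries mod 535:
Q^1 = [[1,1],[1,0]]
Q^3 = (Q^1)²·Q = [[3,2],[2,1]]
Q^6 = (Q^3)² = [[13,8],[8,5]]
Q^12 = (Q^6)² = [[233,144],[144,89]]
Q^24 = (Q^12)² = [[125,358],[358,302]]
Q^48 = (Q^24)² = [[409,391],[391,18]]
Q^96 = (Q^48)² = [[232,37],[37,195]]
Q^192 = (Q^96)² = [[88,284],[284,339]]
F_192 mod 535 = Q^192[0][1] = 284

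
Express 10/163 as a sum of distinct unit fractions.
1/17 + 1/396 + 1/1097316

Greedy algorithm:
10/163: ceiling(163/10) = 17, use 1/17
7/2771: ceiling(2771/7) = 396, use 1/396
1/1097316: ceiling(1097316/1) = 1097316, use 1/1097316
Result: 10/163 = 1/17 + 1/396 + 1/1097316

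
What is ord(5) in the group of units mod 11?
5

11 is prime, so ord(5) divides φ(11) = 10.
Divisors of 10: 1, 2, 5, 10.
Repeated squaring: 5^1 ≡ 5, 5^2 ≡ 3, 5^4 ≡ 9, 5^8 ≡ 4 (mod 11).
Test 5^d mod 11 for each divisor d in increasing order:
5^1 ≡ 5
5^2 ≡ 3
5^5 = 5^4·5^1 ≡ 1  ← first divisor giving 1
The order is 5.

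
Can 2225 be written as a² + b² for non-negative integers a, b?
4² + 47² (a=4, b=47)

Factorization: 2225 = 5^2 × 89
By Fermat: n is sum of two squares iff every prime p ≡ 3 (mod 4) appears to even power.
All primes ≡ 3 (mod 4) appear to even power.
Search a = 0, 1, 2, … for 2225 - a² a perfect square: first hit at a = 4: 2225 - 16 = 2209 = 47².
2225 = 4² + 47² = 16 + 2209 ✓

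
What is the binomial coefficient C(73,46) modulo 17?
0

Using Lucas' theorem:
Write n=73 and k=46 in base 17:
n in base 17: [4, 5]
k in base 17: [2, 12]
C(73,46) mod 17 = ∏ C(n_i, k_i) mod 17
Digit binomials (mod 17): C(4,2) = 6; C(5,12) = 0 (k_i > n_i)
Product: 6 × 0 = 0 ≡ 0 (mod 17)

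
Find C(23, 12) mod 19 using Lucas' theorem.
0

Using Lucas' theorem:
Write n=23 and k=12 in base 19:
n in base 19: [1, 4]
k in base 19: [0, 12]
C(23,12) mod 19 = ∏ C(n_i, k_i) mod 19
Digit binomials (mod 19): C(1,0) = 1; C(4,12) = 0 (k_i > n_i)
Product: 1 × 0 = 0 ≡ 0 (mod 19)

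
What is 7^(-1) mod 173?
99

gcd(7, 173) = 1, so the inverse exists.
Extended Euclidean algorithm on (173, 7):
173 = 24 × 7 + 5  ⟹  5 = (1)·173 + (-24)·7
7 = 1 × 5 + 2  ⟹  2 = (-1)·173 + (25)·7
5 = 2 × 2 + 1  ⟹  1 = (3)·173 + (-74)·7
So (-74)·7 ≡ 1 (mod 173), i.e. 7^(-1) ≡ -74 ≡ 99 (mod 173).
Check: 7 × 99 = 693 ≡ 1 (mod 173)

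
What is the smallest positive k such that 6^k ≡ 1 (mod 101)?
10

101 is prime, so ord(6) divides φ(101) = 100.
Divisors of 100: 1, 2, 4, 5, 10, 20, 25, 50, 100.
Repeated squaring: 6^1 ≡ 6, 6^2 ≡ 36, 6^4 ≡ 84, 6^8 ≡ 87, 6^16 ≡ 95, 6^32 ≡ 36, 6^64 ≡ 84 (mod 101).
Test 6^d mod 101 for each divisor d in increasing order:
6^1 ≡ 6
6^2 ≡ 36
6^4 ≡ 84
6^5 = 6^4·6^1 ≡ 100
6^10 = 6^8·6^2 ≡ 1  ← first divisor giving 1
The order is 10.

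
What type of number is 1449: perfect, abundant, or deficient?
deficient

Proper divisors of 1449: sum = 1 + 3 + 7 + 9 + 21 + 23 + 63 + 69 + 161 + 207 + 483 = 1047
Since 1047 < 1449, 1449 is deficient.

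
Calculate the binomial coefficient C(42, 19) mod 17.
5

Using Lucas' theorem:
Write n=42 and k=19 in base 17:
n in base 17: [2, 8]
k in base 17: [1, 2]
C(42,19) mod 17 = ∏ C(n_i, k_i) mod 17
Digit binomials (mod 17): C(2,1) = 2; C(8,2) = 28 ≡ 11
Product: 2 × 11 = 22 ≡ 5 (mod 17)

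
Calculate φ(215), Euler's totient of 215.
168

215 = 5 × 43
φ(n) = n × ∏(1 - 1/p) for each prime p dividing n
φ(215) = 215 × (1 - 1/5) × (1 - 1/43) = 168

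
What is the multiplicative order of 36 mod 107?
53

107 is prime, so ord(36) divides φ(107) = 106.
Divisors of 106: 1, 2, 53, 106.
Repeated squaring: 36^1 ≡ 36, 36^2 ≡ 12, 36^4 ≡ 37, 36^8 ≡ 85, 36^16 ≡ 56, 36^32 ≡ 33, 36^64 ≡ 19 (mod 107).
Test 36^d mod 107 for each divisor d in increasing order:
36^1 ≡ 36
36^2 ≡ 12
36^53 = 36^32·36^16·36^4·36^1 ≡ 1  ← first divisor giving 1
The order is 53.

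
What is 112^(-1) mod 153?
97

gcd(112, 153) = 1, so the inverse exists.
Extended Euclidean algorithm on (153, 112):
153 = 1 × 112 + 41  ⟹  41 = (1)·153 + (-1)·112
112 = 2 × 41 + 30  ⟹  30 = (-2)·153 + (3)·112
41 = 1 × 30 + 11  ⟹  11 = (3)·153 + (-4)·112
30 = 2 × 11 + 8  ⟹  8 = (-8)·153 + (11)·112
11 = 1 × 8 + 3  ⟹  3 = (11)·153 + (-15)·112
8 = 2 × 3 + 2  ⟹  2 = (-30)·153 + (41)·112
3 = 1 × 2 + 1  ⟹  1 = (41)·153 + (-56)·112
So (-56)·112 ≡ 1 (mod 153), i.e. 112^(-1) ≡ -56 ≡ 97 (mod 153).
Check: 112 × 97 = 10864 ≡ 1 (mod 153)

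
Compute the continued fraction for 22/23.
[0; 1, 22]

Euclidean algorithm steps:
22 = 0 × 23 + 22
23 = 1 × 22 + 1
22 = 22 × 1 + 0
Continued fraction: [0; 1, 22]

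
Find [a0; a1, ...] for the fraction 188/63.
[2; 1, 62]

Euclidean algorithm steps:
188 = 2 × 63 + 62
63 = 1 × 62 + 1
62 = 62 × 1 + 0
Continued fraction: [2; 1, 62]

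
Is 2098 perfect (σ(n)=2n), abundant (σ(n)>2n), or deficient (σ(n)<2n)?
deficient

Proper divisors of 2098: sum = 1 + 2 + 1049 = 1052
Since 1052 < 2098, 2098 is deficient.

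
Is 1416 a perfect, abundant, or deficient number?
abundant

Proper divisors of 1416: sum = 1 + 2 + 3 + 4 + 6 + 8 + 12 + 24 + 59 + 118 + 177 + 236 + 354 + 472 + 708 = 2184
Since 2184 > 1416, 1416 is abundant.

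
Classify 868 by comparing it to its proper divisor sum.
abundant

Proper divisors of 868: sum = 1 + 2 + 4 + 7 + 14 + 28 + 31 + 62 + 124 + 217 + 434 = 924
Since 924 > 868, 868 is abundant.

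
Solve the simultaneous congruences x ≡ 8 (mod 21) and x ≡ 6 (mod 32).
134

Using Chinese Remainder Theorem:
M = 21 × 32 = 672
M1 = 32, M2 = 21
y1 = 32^(-1) mod 21 = 2
y2 = 21^(-1) mod 32 = 29
x = (8×32×2 + 6×21×29) mod 672 = 134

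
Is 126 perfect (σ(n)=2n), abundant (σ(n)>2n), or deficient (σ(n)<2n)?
abundant

Proper divisors of 126: sum = 1 + 2 + 3 + 6 + 7 + 9 + 14 + 18 + 21 + 42 + 63 = 186
Since 186 > 126, 126 is abundant.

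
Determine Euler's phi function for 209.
180

209 = 11 × 19
φ(n) = n × ∏(1 - 1/p) for each prime p dividing n
φ(209) = 209 × (1 - 1/11) × (1 - 1/19) = 180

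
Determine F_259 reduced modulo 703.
431

Matrix identity: Q^n = [[F_(n+1), F_n], [F_n, F_(n-1)]] with Q = [[1,1],[1,0]].
n = 259 = 100000011₂. Square-and-multiply, entries mod 703:
Q^1 = [[1,1],[1,0]]
Q^2 = (Q^1)² = [[2,1],[1,1]]
Q^4 = (Q^2)² = [[5,3],[3,2]]
Q^8 = (Q^4)² = [[34,21],[21,13]]
Q^16 = (Q^8)² = [[191,284],[284,610]]
Q^32 = (Q^16)² = [[439,415],[415,24]]
Q^64 = (Q^32)² = [[89,226],[226,566]]
Q^129 = (Q^64)²·Q = [[345,648],[648,400]]
Q^259 = (Q^129)²·Q = [[230,431],[431,502]]
F_259 mod 703 = Q^259[0][1] = 431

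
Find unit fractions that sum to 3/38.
1/13 + 1/494

Greedy algorithm:
3/38: ceiling(38/3) = 13, use 1/13
1/494: ceiling(494/1) = 494, use 1/494
Result: 3/38 = 1/13 + 1/494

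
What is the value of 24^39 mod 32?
0

Repeated squaring. Binary of 39 = 100111.
24^1 ≡ 24 (mod 32); 24^2 ≡ 0 (mod 32); 24^4 ≡ 0 (mod 32); 24^8 ≡ 0 (mod 32); 24^16 ≡ 0 (mod 32); 24^32 ≡ 0 (mod 32)
24^39 = 24^1 × 24^2 × 24^4 × 24^32 ≡ 0 (mod 32)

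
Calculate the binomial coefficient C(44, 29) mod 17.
0

Using Lucas' theorem:
Write n=44 and k=29 in base 17:
n in base 17: [2, 10]
k in base 17: [1, 12]
C(44,29) mod 17 = ∏ C(n_i, k_i) mod 17
Digit binomials (mod 17): C(2,1) = 2; C(10,12) = 0 (k_i > n_i)
Product: 2 × 0 = 0 ≡ 0 (mod 17)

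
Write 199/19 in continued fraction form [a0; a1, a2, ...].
[10; 2, 9]

Euclidean algorithm steps:
199 = 10 × 19 + 9
19 = 2 × 9 + 1
9 = 9 × 1 + 0
Continued fraction: [10; 2, 9]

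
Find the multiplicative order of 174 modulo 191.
190

191 is prime, so ord(174) divides φ(191) = 190.
Divisors of 190: 1, 2, 5, 10, 19, 38, 95, 190.
Repeated squaring: 174^1 ≡ 174, 174^2 ≡ 98, 174^4 ≡ 54, 174^8 ≡ 51, 174^16 ≡ 118, 174^32 ≡ 172, 174^64 ≡ 170, 174^128 ≡ 59 (mod 191).
Test 174^d mod 191 for each divisor d in increasing order:
174^1 ≡ 174
174^2 ≡ 98
174^5 = 174^4·174^1 ≡ 37
174^10 = 174^8·174^2 ≡ 32
174^19 = 174^16·174^2·174^1 ≡ 142
174^38 = 174^32·174^4·174^2 ≡ 109
174^95 = 174^64·174^16·174^8·174^4·174^2·174^1 ≡ 190
174^190 = 174^128·174^32·174^16·174^8·174^4·174^2 ≡ 1  ← first divisor giving 1
The order is 190.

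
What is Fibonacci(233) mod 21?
13

Matrix identity: Q^n = [[F_(n+1), F_n], [F_n, F_(n-1)]] with Q = [[1,1],[1,0]].
n = 233 = 11101001₂. Square-and-multiply, entries mod 21:
Q^1 = [[1,1],[1,0]]
Q^3 = (Q^1)²·Q = [[3,2],[2,1]]
Q^7 = (Q^3)²·Q = [[0,13],[13,8]]
Q^14 = (Q^7)² = [[1,20],[20,2]]
Q^29 = (Q^14)²·Q = [[20,2],[2,18]]
Q^58 = (Q^29)² = [[5,13],[13,13]]
Q^116 = (Q^58)² = [[5,3],[3,2]]
Q^233 = (Q^116)²·Q = [[13,13],[13,0]]
F_233 mod 21 = Q^233[0][1] = 13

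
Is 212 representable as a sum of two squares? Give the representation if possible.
4² + 14² (a=4, b=14)

Factorization: 212 = 2^2 × 53
By Fermat: n is sum of two squares iff every prime p ≡ 3 (mod 4) appears to even power.
All primes ≡ 3 (mod 4) appear to even power.
Search a = 0, 1, 2, … for 212 - a² a perfect square: first hit at a = 4: 212 - 16 = 196 = 14².
212 = 4² + 14² = 16 + 196 ✓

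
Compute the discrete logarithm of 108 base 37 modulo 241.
62

Baby-step giant-step with step n = ⌈√241⌉ = 16.
Baby steps 37^j mod 241 (j:value) for j=0..15: 0:1, 1:37, 2:164, 3:43, 4:145, 5:63, 6:162, 7:210, 8:58, 9:218, 10:113, 11:84, 12:216, 13:39, 14:238, 15:130.
Giant-step multiplier: 37^(-16) ≡ 37^(240-16) = 37^224 ≡ 24 (mod 241).
Giant steps γ_i = 108·24^i mod 241: γ_0=108, γ_1=182, γ_2=30, γ_3=238 (in table at j=14).
x = i·n + j = 3·16 + 14 = 62.
Check: 37^62 ≡ 108 (mod 241).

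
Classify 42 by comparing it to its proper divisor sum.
abundant

Proper divisors of 42: sum = 1 + 2 + 3 + 6 + 7 + 14 + 21 = 54
Since 54 > 42, 42 is abundant.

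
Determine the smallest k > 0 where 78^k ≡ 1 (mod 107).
106

107 is prime, so ord(78) divides φ(107) = 106.
Divisors of 106: 1, 2, 53, 106.
Repeated squaring: 78^1 ≡ 78, 78^2 ≡ 92, 78^4 ≡ 11, 78^8 ≡ 14, 78^16 ≡ 89, 78^32 ≡ 3, 78^64 ≡ 9 (mod 107).
Test 78^d mod 107 for each divisor d in increasing order:
78^1 ≡ 78
78^2 ≡ 92
78^53 = 78^32·78^16·78^4·78^1 ≡ 106
78^106 = 78^64·78^32·78^8·78^2 ≡ 1  ← first divisor giving 1
The order is 106.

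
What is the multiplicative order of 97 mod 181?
180

181 is prime, so ord(97) divides φ(181) = 180.
Divisors of 180: 1, 2, 3, 4, 5, 6, 9, 10, 12, 15, 18, 20, 30, 36, 45, 60, 90, 180.
Repeated squaring: 97^1 ≡ 97, 97^2 ≡ 178, 97^4 ≡ 9, 97^8 ≡ 81, 97^16 ≡ 45, 97^32 ≡ 34, 97^64 ≡ 70, 97^128 ≡ 13 (mod 181).
Test 97^d mod 181 for each divisor d in increasing order:
97^1 ≡ 97
97^2 ≡ 178
97^3 = 97^2·97^1 ≡ 71
97^4 ≡ 9
97^5 = 97^4·97^1 ≡ 149
97^6 = 97^4·97^2 ≡ 154
97^9 = 97^8·97^1 ≡ 74
97^10 = 97^8·97^2 ≡ 119
97^12 = 97^8·97^4 ≡ 5
97^15 = 97^8·97^4·97^2·97^1 ≡ 174
97^18 = 97^16·97^2 ≡ 46
97^20 = 97^16·97^4 ≡ 43
97^30 = 97^16·97^8·97^4·97^2 ≡ 49
97^36 = 97^32·97^4 ≡ 125
97^45 = 97^32·97^8·97^4·97^1 ≡ 19
97^60 = 97^32·97^16·97^8·97^4 ≡ 48
97^90 = 97^64·97^16·97^8·97^2 ≡ 180
97^180 = 97^128·97^32·97^16·97^4 ≡ 1  ← first divisor giving 1
The order is 180.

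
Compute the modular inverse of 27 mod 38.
31

gcd(27, 38) = 1, so the inverse exists.
Extended Euclidean algorithm on (38, 27):
38 = 1 × 27 + 11  ⟹  11 = (1)·38 + (-1)·27
27 = 2 × 11 + 5  ⟹  5 = (-2)·38 + (3)·27
11 = 2 × 5 + 1  ⟹  1 = (5)·38 + (-7)·27
So (-7)·27 ≡ 1 (mod 38), i.e. 27^(-1) ≡ -7 ≡ 31 (mod 38).
Check: 27 × 31 = 837 ≡ 1 (mod 38)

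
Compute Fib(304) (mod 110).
3

Matrix identity: Q^n = [[F_(n+1), F_n], [F_n, F_(n-1)]] with Q = [[1,1],[1,0]].
n = 304 = 100110000₂. Square-and-multiply, entries mod 110:
Q^1 = [[1,1],[1,0]]
Q^2 = (Q^1)² = [[2,1],[1,1]]
Q^4 = (Q^2)² = [[5,3],[3,2]]
Q^9 = (Q^4)²·Q = [[55,34],[34,21]]
Q^19 = (Q^9)²·Q = [[55,1],[1,54]]
Q^38 = (Q^19)² = [[56,109],[109,57]]
Q^76 = (Q^38)² = [[57,107],[107,60]]
Q^152 = (Q^76)² = [[68,89],[89,89]]
Q^304 = (Q^152)² = [[5,3],[3,2]]
F_304 mod 110 = Q^304[0][1] = 3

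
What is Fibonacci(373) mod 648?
449

Matrix identity: Q^n = [[F_(n+1), F_n], [F_n, F_(n-1)]] with Q = [[1,1],[1,0]].
n = 373 = 101110101₂. Square-and-multiply, entries mod 648:
Q^1 = [[1,1],[1,0]]
Q^2 = (Q^1)² = [[2,1],[1,1]]
Q^5 = (Q^2)²·Q = [[8,5],[5,3]]
Q^11 = (Q^5)²·Q = [[144,89],[89,55]]
Q^23 = (Q^11)²·Q = [[360,145],[145,215]]
Q^46 = (Q^23)² = [[289,431],[431,506]]
Q^93 = (Q^46)²·Q = [[215,362],[362,501]]
Q^186 = (Q^93)² = [[365,640],[640,373]]
Q^373 = (Q^186)²·Q = [[377,449],[449,576]]
F_373 mod 648 = Q^373[0][1] = 449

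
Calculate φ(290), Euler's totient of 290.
112

290 = 2 × 5 × 29
φ(n) = n × ∏(1 - 1/p) for each prime p dividing n
φ(290) = 290 × (1 - 1/2) × (1 - 1/5) × (1 - 1/29) = 112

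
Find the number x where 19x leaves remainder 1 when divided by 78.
37

gcd(19, 78) = 1, so the inverse exists.
Extended Euclidean algorithm on (78, 19):
78 = 4 × 19 + 2  ⟹  2 = (1)·78 + (-4)·19
19 = 9 × 2 + 1  ⟹  1 = (-9)·78 + (37)·19
So (37)·19 ≡ 1 (mod 78), i.e. 19^(-1) ≡ 37 (mod 78).
Check: 19 × 37 = 703 ≡ 1 (mod 78)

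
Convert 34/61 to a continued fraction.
[0; 1, 1, 3, 1, 6]

Euclidean algorithm steps:
34 = 0 × 61 + 34
61 = 1 × 34 + 27
34 = 1 × 27 + 7
27 = 3 × 7 + 6
7 = 1 × 6 + 1
6 = 6 × 1 + 0
Continued fraction: [0; 1, 1, 3, 1, 6]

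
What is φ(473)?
420

473 = 11 × 43
φ(n) = n × ∏(1 - 1/p) for each prime p dividing n
φ(473) = 473 × (1 - 1/11) × (1 - 1/43) = 420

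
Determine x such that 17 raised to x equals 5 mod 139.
64

Baby-step giant-step with step n = ⌈√139⌉ = 12.
Baby steps 17^j mod 139 (j:value) for j=0..11: 0:1, 1:17, 2:11, 3:48, 4:121, 5:111, 6:80, 7:109, 8:46, 9:87, 10:89, 11:123.
Giant-step multiplier: 17^(-12) ≡ 17^(138-12) = 17^126 ≡ 116 (mod 139).
Giant steps γ_i = 5·116^i mod 139: γ_0=5, γ_1=24, γ_2=4, γ_3=47, γ_4=31, γ_5=121 (in table at j=4).
x = i·n + j = 5·12 + 4 = 64.
Check: 17^64 ≡ 5 (mod 139).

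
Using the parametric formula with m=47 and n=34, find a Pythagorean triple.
(1053, 3196, 3365)

Euclid's formula: a = m² - n², b = 2mn, c = m² + n²
m = 47, n = 34
a = 47² - 34² = 2209 - 1156 = 1053
b = 2 × 47 × 34 = 3196
c = 47² + 34² = 2209 + 1156 = 3365
Verification: 1053² + 3196² = 1108809 + 10214416 = 11323225 = 3365² ✓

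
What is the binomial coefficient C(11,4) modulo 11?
0

Using Lucas' theorem:
Write n=11 and k=4 in base 11:
n in base 11: [1, 0]
k in base 11: [0, 4]
C(11,4) mod 11 = ∏ C(n_i, k_i) mod 11
Digit binomials (mod 11): C(1,0) = 1; C(0,4) = 0 (k_i > n_i)
Product: 1 × 0 = 0 ≡ 0 (mod 11)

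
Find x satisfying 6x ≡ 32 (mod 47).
x ≡ 21 (mod 47)

gcd(6, 47) = 1, which divides 32, so solutions exist.
Find 6^(-1) mod 47 by the extended Euclidean algorithm:
47 = 7 × 6 + 5  ⟹  5 = (1)·47 + (-7)·6
6 = 1 × 5 + 1  ⟹  1 = (-1)·47 + (8)·6
So (8)·6 ≡ 1 (mod 47), i.e. 6^(-1) ≡ 8 (mod 47).
x ≡ 8 × 32 = 256 ≡ 21 (mod 47).
Check: 6 × 21 = 126 ≡ 32 (mod 47).
Unique solution: x ≡ 21 (mod 47)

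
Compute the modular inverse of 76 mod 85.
66

gcd(76, 85) = 1, so the inverse exists.
Extended Euclidean algorithm on (85, 76):
85 = 1 × 76 + 9  ⟹  9 = (1)·85 + (-1)·76
76 = 8 × 9 + 4  ⟹  4 = (-8)·85 + (9)·76
9 = 2 × 4 + 1  ⟹  1 = (17)·85 + (-19)·76
So (-19)·76 ≡ 1 (mod 85), i.e. 76^(-1) ≡ -19 ≡ 66 (mod 85).
Check: 76 × 66 = 5016 ≡ 1 (mod 85)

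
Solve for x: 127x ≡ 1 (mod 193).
38

gcd(127, 193) = 1, so the inverse exists.
Extended Euclidean algorithm on (193, 127):
193 = 1 × 127 + 66  ⟹  66 = (1)·193 + (-1)·127
127 = 1 × 66 + 61  ⟹  61 = (-1)·193 + (2)·127
66 = 1 × 61 + 5  ⟹  5 = (2)·193 + (-3)·127
61 = 12 × 5 + 1  ⟹  1 = (-25)·193 + (38)·127
So (38)·127 ≡ 1 (mod 193), i.e. 127^(-1) ≡ 38 (mod 193).
Check: 127 × 38 = 4826 ≡ 1 (mod 193)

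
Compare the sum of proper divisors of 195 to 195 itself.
deficient

Proper divisors of 195: sum = 1 + 3 + 5 + 13 + 15 + 39 + 65 = 141
Since 141 < 195, 195 is deficient.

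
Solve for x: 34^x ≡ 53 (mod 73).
49

Baby-step giant-step with step n = ⌈√73⌉ = 9.
Baby steps 34^j mod 73 (j:value) for j=0..8: 0:1, 1:34, 2:61, 3:30, 4:71, 5:5, 6:24, 7:13, 8:4.
Giant-step multiplier: 34^(-9) ≡ 34^(72-9) = 34^63 ≡ 51 (mod 73).
Giant steps γ_i = 53·51^i mod 73: γ_0=53, γ_1=2, γ_2=29, γ_3=19, γ_4=20, γ_5=71 (in table at j=4).
x = i·n + j = 5·9 + 4 = 49.
Check: 34^49 ≡ 53 (mod 73).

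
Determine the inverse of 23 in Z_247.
43

gcd(23, 247) = 1, so the inverse exists.
Extended Euclidean algorithm on (247, 23):
247 = 10 × 23 + 17  ⟹  17 = (1)·247 + (-10)·23
23 = 1 × 17 + 6  ⟹  6 = (-1)·247 + (11)·23
17 = 2 × 6 + 5  ⟹  5 = (3)·247 + (-32)·23
6 = 1 × 5 + 1  ⟹  1 = (-4)·247 + (43)·23
So (43)·23 ≡ 1 (mod 247), i.e. 23^(-1) ≡ 43 (mod 247).
Check: 23 × 43 = 989 ≡ 1 (mod 247)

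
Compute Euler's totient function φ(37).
36

37 = 37
φ(n) = n × ∏(1 - 1/p) for each prime p dividing n
φ(37) = 37 × (1 - 1/37) = 36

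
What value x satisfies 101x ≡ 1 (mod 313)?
31

gcd(101, 313) = 1, so the inverse exists.
Extended Euclidean algorithm on (313, 101):
313 = 3 × 101 + 10  ⟹  10 = (1)·313 + (-3)·101
101 = 10 × 10 + 1  ⟹  1 = (-10)·313 + (31)·101
So (31)·101 ≡ 1 (mod 313), i.e. 101^(-1) ≡ 31 (mod 313).
Check: 101 × 31 = 3131 ≡ 1 (mod 313)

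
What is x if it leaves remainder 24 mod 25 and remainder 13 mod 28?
349

Using Chinese Remainder Theorem:
M = 25 × 28 = 700
M1 = 28, M2 = 25
y1 = 28^(-1) mod 25 = 17
y2 = 25^(-1) mod 28 = 9
x = (24×28×17 + 13×25×9) mod 700 = 349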